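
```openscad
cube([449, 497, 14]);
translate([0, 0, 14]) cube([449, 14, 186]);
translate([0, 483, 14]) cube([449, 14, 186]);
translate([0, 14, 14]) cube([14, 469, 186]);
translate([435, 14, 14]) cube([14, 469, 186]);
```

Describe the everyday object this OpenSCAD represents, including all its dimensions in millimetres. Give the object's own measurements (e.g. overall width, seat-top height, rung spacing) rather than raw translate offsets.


An open-topped rectangular box: outside dimensions 449×497×200 mm, with a uniform wall and base thickness of 14 mm. The base is a full 449×497 slab on the floor; four walls sit on top of the base. The front and back walls (the −y and +y sides) span the full width; the two side walls fit between them.


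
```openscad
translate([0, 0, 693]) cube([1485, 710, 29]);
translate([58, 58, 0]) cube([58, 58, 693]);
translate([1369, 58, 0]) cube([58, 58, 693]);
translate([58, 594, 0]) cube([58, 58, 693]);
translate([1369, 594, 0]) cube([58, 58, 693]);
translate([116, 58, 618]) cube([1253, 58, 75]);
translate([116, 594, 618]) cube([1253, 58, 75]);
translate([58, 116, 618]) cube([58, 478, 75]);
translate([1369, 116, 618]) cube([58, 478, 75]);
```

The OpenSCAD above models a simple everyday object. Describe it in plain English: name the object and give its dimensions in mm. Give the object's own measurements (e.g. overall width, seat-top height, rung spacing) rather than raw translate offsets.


A table: top 1485 mm (x) × 710 mm (y), 29 mm thick, upper face at z = 722 mm, on four 58×58 mm square legs, each inset 58 mm from the nearest pair of top edges from z = 0 to the bottom of the top. Four apron rails, 58 mm thick and 75 mm tall, run between adjacent legs with their top edges flush with the underside of the top and their outer faces flush with the legs' outer faces.


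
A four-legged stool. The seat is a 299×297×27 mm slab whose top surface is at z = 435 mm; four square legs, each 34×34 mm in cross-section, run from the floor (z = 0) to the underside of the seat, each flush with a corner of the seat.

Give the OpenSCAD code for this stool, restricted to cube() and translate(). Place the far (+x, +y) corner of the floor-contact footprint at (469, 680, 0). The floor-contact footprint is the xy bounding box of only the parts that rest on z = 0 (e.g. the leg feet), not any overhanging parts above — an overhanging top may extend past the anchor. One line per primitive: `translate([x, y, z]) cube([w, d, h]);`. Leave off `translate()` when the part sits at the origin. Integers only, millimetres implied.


translate([170, 383, 408]) cube([299, 297, 27]);
translate([170, 383, 0]) cube([34, 34, 408]);
translate([435, 383, 0]) cube([34, 34, 408]);
translate([170, 646, 0]) cube([34, 34, 408]);
translate([435, 646, 0]) cube([34, 34, 408]);


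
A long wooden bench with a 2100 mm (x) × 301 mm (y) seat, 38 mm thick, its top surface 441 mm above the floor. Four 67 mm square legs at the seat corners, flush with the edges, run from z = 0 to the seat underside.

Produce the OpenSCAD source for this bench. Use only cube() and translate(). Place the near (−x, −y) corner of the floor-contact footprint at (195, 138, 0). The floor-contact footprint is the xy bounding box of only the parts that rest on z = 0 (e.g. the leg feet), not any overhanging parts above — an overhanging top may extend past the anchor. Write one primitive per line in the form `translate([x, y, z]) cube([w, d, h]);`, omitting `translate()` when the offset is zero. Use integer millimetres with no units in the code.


translate([195, 138, 403]) cube([2100, 301, 38]);
translate([195, 138, 0]) cube([67, 67, 403]);
translate([195, 372, 0]) cube([67, 67, 403]);
translate([2228, 138, 0]) cube([67, 67, 403]);
translate([2228, 372, 0]) cube([67, 67, 403]);


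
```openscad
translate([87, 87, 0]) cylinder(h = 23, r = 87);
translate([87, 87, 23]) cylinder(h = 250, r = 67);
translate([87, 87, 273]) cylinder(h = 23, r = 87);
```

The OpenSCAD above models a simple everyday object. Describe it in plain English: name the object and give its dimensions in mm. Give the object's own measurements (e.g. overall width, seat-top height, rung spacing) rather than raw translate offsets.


A spool: two coaxial disc flanges of radius 87 mm and thickness 23 mm, joined by a core cylinder of radius 67 mm and height 250 mm. The lower flange rests on z = 0 and the three cylinders share a vertical axis.


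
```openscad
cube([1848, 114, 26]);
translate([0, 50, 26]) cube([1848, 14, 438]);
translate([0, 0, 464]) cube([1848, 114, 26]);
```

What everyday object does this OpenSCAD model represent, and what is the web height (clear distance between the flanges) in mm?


An I-beam. The web height is 438 mm.

Two wide flanges with a thin centred web — an I-beam. Overall 490 mm minus two 26 mm flanges gives a web of 490 − 2·26 = 438 mm.


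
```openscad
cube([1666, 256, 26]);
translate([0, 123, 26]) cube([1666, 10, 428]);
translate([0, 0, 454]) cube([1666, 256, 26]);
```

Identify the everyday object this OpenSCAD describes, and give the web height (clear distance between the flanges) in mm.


An I-beam. The web height is 428 mm.

Two wide flanges with a thin centred web — an I-beam. Overall 480 mm minus two 26 mm flanges gives a web of 480 − 2·26 = 428 mm.


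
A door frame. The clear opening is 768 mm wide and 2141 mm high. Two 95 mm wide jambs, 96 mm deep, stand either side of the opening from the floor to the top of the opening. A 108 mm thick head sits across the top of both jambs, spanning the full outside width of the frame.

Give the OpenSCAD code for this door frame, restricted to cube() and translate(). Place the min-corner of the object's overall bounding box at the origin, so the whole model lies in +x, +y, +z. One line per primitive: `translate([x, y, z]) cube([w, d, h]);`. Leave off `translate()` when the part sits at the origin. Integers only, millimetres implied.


cube([95, 96, 2141]);
translate([863, 0, 0]) cube([95, 96, 2141]);
translate([0, 0, 2141]) cube([958, 96, 108]);


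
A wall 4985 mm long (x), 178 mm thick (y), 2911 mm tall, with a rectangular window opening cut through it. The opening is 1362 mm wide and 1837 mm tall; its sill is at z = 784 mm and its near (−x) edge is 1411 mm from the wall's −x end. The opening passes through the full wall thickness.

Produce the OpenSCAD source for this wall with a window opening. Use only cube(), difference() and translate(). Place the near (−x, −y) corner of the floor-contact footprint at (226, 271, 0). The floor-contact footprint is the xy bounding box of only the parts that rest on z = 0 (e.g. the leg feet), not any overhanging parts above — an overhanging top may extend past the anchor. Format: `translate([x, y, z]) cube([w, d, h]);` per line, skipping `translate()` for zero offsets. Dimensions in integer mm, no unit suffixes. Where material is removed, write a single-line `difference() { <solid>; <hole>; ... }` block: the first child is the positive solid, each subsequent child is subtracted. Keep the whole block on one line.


difference() { translate([226, 271, 0]) cube([4985, 178, 2911]); translate([1637, 271, 784]) cube([1362, 178, 1837]); }


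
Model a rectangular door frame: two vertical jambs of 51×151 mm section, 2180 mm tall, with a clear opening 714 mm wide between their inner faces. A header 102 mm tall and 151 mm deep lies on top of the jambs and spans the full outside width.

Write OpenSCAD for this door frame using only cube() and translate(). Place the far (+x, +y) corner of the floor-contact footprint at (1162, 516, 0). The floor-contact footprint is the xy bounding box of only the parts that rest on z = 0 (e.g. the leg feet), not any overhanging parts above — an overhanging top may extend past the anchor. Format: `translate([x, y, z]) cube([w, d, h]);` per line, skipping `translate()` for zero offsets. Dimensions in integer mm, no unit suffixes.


translate([346, 365, 0]) cube([51, 151, 2180]);
translate([1111, 365, 0]) cube([51, 151, 2180]);
translate([346, 365, 2180]) cube([816, 151, 102]);


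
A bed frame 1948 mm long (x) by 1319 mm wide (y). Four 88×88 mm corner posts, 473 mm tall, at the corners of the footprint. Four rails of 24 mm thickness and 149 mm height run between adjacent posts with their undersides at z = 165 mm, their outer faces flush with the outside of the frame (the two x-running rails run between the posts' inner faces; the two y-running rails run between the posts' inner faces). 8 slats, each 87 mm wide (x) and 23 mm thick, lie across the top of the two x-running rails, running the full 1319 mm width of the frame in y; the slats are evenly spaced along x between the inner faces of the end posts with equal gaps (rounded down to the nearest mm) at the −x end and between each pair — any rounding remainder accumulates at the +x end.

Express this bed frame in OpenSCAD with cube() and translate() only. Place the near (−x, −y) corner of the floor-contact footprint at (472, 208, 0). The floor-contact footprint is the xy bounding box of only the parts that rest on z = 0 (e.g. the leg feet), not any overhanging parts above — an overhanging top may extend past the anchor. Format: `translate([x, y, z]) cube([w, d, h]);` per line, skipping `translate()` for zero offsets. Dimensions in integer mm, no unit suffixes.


// slat z = rail_z + rail_h = 165 + 149 = 314
// slat gap = ⌊(1772 − 8·87) / 9⌋ = 119
translate([472, 208, 0]) cube([88, 88, 473]);
translate([472, 1439, 0]) cube([88, 88, 473]);
translate([2332, 208, 0]) cube([88, 88, 473]);
translate([2332, 1439, 0]) cube([88, 88, 473]);
translate([560, 208, 165]) cube([1772, 24, 149]);
translate([560, 1503, 165]) cube([1772, 24, 149]);
translate([472, 296, 165]) cube([24, 1143, 149]);
translate([2396, 296, 165]) cube([24, 1143, 149]);
translate([679, 208, 314]) cube([87, 1319, 23]);
translate([885, 208, 314]) cube([87, 1319, 23]);
translate([1091, 208, 314]) cube([87, 1319, 23]);
translate([1297, 208, 314]) cube([87, 1319, 23]);
translate([1503, 208, 314]) cube([87, 1319, 23]);
translate([1709, 208, 314]) cube([87, 1319, 23]);
translate([1915, 208, 314]) cube([87, 1319, 23]);
translate([2121, 208, 314]) cube([87, 1319, 23]);


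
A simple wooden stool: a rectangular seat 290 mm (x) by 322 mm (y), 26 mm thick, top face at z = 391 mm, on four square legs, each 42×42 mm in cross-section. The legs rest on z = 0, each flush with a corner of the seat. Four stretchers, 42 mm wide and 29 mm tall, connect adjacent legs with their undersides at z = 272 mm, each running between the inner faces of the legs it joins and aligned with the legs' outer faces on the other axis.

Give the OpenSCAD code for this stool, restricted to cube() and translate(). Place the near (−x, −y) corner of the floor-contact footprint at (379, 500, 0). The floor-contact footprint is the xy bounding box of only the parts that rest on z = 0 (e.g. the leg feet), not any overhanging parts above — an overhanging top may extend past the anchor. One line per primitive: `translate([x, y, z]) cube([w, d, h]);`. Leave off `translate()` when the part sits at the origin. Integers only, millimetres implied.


// leg_h = 391 - 26 = 365
// stretcher span = 290 - 2*42 = 206
translate([379, 500, 365]) cube([290, 322, 26]);
translate([379, 500, 0]) cube([42, 42, 365]);
translate([627, 500, 0]) cube([42, 42, 365]);
translate([379, 780, 0]) cube([42, 42, 365]);
translate([627, 780, 0]) cube([42, 42, 365]);
translate([421, 500, 272]) cube([206, 42, 29]);
translate([421, 780, 272]) cube([206, 42, 29]);
translate([379, 542, 272]) cube([42, 238, 29]);
translate([627, 542, 272]) cube([42, 238, 29]);


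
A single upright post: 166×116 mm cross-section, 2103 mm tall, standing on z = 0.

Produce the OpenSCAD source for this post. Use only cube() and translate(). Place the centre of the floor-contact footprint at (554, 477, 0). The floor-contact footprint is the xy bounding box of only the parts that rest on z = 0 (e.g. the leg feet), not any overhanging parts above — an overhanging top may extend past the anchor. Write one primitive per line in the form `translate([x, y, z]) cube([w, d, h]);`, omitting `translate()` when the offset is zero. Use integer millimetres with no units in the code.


translate([471, 419, 0]) cube([166, 116, 2103]);


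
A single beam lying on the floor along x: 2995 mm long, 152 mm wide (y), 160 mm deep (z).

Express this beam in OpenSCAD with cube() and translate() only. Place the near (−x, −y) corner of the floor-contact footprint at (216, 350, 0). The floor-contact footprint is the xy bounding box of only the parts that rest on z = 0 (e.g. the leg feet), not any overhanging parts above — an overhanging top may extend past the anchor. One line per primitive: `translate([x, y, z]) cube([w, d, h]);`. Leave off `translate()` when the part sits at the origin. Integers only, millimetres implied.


translate([216, 350, 0]) cube([2995, 152, 160]);


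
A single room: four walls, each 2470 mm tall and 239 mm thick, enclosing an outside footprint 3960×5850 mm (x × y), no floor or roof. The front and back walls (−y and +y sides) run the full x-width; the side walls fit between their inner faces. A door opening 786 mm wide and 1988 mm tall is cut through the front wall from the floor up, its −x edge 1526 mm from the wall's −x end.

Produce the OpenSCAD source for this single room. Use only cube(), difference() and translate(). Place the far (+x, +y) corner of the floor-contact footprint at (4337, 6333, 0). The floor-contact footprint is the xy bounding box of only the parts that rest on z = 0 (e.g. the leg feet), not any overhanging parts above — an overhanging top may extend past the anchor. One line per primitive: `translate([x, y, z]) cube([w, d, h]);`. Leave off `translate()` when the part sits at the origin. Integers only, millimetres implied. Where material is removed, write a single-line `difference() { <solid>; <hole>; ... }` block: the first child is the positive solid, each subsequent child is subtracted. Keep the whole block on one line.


difference() { translate([377, 483, 0]) cube([3960, 239, 2470]); translate([1903, 483, 0]) cube([786, 239, 1988]); }
translate([377, 6094, 0]) cube([3960, 239, 2470]);
translate([377, 722, 0]) cube([239, 5372, 2470]);
translate([4098, 722, 0]) cube([239, 5372, 2470]);


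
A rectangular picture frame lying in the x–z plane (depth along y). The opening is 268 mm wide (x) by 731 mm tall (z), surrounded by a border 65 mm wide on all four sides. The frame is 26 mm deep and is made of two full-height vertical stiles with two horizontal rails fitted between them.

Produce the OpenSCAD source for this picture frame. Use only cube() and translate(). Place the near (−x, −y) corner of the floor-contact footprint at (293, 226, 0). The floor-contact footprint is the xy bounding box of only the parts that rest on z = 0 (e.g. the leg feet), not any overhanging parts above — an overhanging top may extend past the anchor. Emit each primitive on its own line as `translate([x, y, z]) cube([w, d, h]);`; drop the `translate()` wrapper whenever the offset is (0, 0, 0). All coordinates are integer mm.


translate([293, 226, 0]) cube([65, 26, 861]);
translate([626, 226, 0]) cube([65, 26, 861]);
translate([358, 226, 0]) cube([268, 26, 65]);
translate([358, 226, 796]) cube([268, 26, 65]);


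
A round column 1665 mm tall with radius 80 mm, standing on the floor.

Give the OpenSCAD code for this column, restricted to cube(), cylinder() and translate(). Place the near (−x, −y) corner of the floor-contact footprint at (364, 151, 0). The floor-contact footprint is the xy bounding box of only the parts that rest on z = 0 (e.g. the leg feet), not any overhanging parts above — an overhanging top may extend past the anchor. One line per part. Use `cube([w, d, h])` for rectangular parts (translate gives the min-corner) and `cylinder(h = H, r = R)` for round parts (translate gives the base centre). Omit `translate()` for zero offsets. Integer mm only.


translate([444, 231, 0]) cylinder(h = 1665, r = 80);


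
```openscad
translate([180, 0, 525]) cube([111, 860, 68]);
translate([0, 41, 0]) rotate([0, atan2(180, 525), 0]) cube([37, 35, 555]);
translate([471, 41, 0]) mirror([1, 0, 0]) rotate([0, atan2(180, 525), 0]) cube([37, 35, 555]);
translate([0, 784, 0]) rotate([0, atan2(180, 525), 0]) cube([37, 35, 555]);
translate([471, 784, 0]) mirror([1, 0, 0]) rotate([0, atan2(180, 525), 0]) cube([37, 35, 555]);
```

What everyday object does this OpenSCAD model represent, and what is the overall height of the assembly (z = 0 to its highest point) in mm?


A sawhorse. The overall height is 593 mm.

A beam across two mirrored pairs of raked legs — a sawhorse. The beam's underside is at z = 525 (matching the legs' vertical rise in atan2(180, 525)) and the beam is 68 mm tall, so its top is at 525 + 68 = 593 mm. The raked legs top out at the beam's underside, so that is the highest point.


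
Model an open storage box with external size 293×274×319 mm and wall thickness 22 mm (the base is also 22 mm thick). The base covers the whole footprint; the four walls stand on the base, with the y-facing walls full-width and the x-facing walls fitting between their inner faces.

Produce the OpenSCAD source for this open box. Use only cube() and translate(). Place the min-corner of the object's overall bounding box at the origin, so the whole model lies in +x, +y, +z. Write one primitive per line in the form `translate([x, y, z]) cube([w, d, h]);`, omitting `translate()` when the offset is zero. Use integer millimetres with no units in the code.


cube([293, 274, 22]);
translate([0, 0, 22]) cube([293, 22, 297]);
translate([0, 252, 22]) cube([293, 22, 297]);
translate([0, 22, 22]) cube([22, 230, 297]);
translate([271, 22, 22]) cube([22, 230, 297]);


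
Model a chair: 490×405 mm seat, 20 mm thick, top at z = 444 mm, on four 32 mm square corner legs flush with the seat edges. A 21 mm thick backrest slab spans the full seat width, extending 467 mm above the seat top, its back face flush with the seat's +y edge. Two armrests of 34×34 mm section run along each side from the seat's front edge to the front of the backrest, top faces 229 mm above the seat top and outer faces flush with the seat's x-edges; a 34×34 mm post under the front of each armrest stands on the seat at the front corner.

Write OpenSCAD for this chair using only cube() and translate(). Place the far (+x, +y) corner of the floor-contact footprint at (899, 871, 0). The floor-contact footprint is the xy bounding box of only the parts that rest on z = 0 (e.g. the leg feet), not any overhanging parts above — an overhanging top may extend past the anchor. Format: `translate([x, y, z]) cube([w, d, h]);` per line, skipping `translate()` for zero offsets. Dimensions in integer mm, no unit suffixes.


translate([409, 466, 424]) cube([490, 405, 20]);
translate([409, 466, 0]) cube([32, 32, 424]);
translate([867, 466, 0]) cube([32, 32, 424]);
translate([409, 839, 0]) cube([32, 32, 424]);
translate([867, 839, 0]) cube([32, 32, 424]);
translate([409, 850, 444]) cube([490, 21, 467]);
translate([409, 466, 639]) cube([34, 384, 34]);
translate([865, 466, 639]) cube([34, 384, 34]);
translate([409, 466, 444]) cube([34, 34, 195]);
translate([865, 466, 444]) cube([34, 34, 195]);


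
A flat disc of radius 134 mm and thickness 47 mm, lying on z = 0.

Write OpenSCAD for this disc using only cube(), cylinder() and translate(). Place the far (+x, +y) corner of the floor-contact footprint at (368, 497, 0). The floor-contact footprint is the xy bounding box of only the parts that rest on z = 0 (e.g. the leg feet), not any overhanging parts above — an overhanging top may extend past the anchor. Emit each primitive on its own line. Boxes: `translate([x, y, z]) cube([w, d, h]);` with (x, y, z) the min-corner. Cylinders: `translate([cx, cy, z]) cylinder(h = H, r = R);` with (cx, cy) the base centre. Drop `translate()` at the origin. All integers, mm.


translate([234, 363, 0]) cylinder(h = 47, r = 134);


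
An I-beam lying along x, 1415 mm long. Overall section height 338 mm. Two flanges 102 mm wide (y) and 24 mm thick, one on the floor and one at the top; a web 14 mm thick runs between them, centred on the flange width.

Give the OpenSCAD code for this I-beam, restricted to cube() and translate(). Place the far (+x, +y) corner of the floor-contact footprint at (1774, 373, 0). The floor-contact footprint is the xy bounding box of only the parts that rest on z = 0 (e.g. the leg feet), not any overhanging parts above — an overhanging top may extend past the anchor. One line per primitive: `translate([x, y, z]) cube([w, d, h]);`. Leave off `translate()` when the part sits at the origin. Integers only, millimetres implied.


translate([359, 271, 0]) cube([1415, 102, 24]);
translate([359, 315, 24]) cube([1415, 14, 290]);
translate([359, 271, 314]) cube([1415, 102, 24]);


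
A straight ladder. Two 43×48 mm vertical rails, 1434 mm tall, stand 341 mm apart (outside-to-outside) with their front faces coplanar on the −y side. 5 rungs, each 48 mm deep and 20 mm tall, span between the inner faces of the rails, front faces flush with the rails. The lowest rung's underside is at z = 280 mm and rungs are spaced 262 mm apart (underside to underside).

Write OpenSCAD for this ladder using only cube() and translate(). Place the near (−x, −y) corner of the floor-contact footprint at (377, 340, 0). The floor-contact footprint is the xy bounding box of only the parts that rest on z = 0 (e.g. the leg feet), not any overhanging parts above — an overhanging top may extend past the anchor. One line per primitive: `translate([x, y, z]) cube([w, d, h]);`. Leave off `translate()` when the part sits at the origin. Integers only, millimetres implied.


translate([377, 340, 0]) cube([43, 48, 1434]);
translate([675, 340, 0]) cube([43, 48, 1434]);
translate([420, 340, 280]) cube([255, 48, 20]);
translate([420, 340, 542]) cube([255, 48, 20]);
translate([420, 340, 804]) cube([255, 48, 20]);
translate([420, 340, 1066]) cube([255, 48, 20]);
translate([420, 340, 1328]) cube([255, 48, 20]);


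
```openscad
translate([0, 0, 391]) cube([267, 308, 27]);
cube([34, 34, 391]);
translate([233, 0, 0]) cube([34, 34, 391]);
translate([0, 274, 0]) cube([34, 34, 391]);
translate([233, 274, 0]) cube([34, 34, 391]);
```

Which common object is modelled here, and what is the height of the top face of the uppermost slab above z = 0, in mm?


A stool. The seat height is 418 mm.

A 267×308×27 slab at z = 391 on four corner posts — a stool. The seat top is 391 + 27 = 418 mm.


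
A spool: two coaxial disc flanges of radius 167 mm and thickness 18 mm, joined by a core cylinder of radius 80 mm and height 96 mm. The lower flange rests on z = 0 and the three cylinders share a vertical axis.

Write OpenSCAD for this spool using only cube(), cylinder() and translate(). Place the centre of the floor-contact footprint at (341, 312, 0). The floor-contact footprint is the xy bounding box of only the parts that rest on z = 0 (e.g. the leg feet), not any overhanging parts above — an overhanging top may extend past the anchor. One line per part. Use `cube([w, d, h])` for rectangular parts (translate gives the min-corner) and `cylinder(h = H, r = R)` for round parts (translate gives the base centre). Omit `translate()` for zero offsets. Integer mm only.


translate([341, 312, 0]) cylinder(h = 18, r = 167);
translate([341, 312, 18]) cylinder(h = 96, r = 80);
translate([341, 312, 114]) cylinder(h = 18, r = 167);


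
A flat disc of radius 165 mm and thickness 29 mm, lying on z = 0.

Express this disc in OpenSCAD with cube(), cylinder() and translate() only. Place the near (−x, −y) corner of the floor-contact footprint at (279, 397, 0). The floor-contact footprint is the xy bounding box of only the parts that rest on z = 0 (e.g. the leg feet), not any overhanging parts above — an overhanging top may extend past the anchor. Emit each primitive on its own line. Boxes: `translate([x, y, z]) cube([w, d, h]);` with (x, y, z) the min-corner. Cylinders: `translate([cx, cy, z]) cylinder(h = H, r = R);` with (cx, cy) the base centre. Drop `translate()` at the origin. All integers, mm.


translate([444, 562, 0]) cylinder(h = 29, r = 165);


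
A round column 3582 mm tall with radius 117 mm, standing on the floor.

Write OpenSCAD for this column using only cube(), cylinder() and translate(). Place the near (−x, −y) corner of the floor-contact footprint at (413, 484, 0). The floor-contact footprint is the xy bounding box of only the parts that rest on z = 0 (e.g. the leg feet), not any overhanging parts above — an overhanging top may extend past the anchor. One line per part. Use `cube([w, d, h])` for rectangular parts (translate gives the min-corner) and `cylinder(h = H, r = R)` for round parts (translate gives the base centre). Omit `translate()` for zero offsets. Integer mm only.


translate([530, 601, 0]) cylinder(h = 3582, r = 117);


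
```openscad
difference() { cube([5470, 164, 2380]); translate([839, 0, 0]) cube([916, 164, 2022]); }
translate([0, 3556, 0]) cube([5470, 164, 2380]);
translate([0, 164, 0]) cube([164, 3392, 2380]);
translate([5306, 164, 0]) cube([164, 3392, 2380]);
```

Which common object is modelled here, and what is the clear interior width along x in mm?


A single room. The interior width is 5142 mm.

Four walls enclosing a rectangle with a door in the front wall — a room. Outside width 5470 minus two 164 mm walls gives 5142 mm.


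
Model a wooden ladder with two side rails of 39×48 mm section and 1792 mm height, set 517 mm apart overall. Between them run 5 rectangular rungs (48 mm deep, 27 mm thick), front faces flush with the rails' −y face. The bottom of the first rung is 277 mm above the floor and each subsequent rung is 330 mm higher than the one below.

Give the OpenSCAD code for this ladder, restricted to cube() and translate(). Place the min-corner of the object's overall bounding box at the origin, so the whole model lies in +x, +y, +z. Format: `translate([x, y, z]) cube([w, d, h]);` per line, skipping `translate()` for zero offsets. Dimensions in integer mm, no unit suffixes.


cube([39, 48, 1792]);
translate([478, 0, 0]) cube([39, 48, 1792]);
translate([39, 0, 277]) cube([439, 48, 27]);
translate([39, 0, 607]) cube([439, 48, 27]);
translate([39, 0, 937]) cube([439, 48, 27]);
translate([39, 0, 1267]) cube([439, 48, 27]);
translate([39, 0, 1597]) cube([439, 48, 27]);


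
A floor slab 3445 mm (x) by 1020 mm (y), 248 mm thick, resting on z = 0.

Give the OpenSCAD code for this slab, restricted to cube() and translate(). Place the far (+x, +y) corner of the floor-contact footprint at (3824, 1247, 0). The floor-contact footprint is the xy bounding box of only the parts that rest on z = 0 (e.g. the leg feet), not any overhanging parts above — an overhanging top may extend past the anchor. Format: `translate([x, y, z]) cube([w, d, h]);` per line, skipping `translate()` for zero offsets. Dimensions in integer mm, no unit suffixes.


translate([379, 227, 0]) cube([3445, 1020, 248]);


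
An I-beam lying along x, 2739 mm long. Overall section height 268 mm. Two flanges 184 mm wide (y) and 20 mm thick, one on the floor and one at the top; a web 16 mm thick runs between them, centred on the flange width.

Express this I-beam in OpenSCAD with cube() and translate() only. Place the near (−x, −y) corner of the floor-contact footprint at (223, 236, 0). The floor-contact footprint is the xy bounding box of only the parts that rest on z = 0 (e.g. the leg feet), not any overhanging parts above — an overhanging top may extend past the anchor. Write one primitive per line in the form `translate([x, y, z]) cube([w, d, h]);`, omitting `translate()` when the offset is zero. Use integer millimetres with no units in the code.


translate([223, 236, 0]) cube([2739, 184, 20]);
translate([223, 320, 20]) cube([2739, 16, 228]);
translate([223, 236, 248]) cube([2739, 184, 20]);


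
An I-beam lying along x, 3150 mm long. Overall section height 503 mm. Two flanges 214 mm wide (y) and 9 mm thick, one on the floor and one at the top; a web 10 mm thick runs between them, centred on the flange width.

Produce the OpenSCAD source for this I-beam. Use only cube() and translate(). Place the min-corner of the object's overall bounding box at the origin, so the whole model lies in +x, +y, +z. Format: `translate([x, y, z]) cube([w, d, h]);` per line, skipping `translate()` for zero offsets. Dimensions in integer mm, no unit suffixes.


cube([3150, 214, 9]);
translate([0, 102, 9]) cube([3150, 10, 485]);
translate([0, 0, 494]) cube([3150, 214, 9]);


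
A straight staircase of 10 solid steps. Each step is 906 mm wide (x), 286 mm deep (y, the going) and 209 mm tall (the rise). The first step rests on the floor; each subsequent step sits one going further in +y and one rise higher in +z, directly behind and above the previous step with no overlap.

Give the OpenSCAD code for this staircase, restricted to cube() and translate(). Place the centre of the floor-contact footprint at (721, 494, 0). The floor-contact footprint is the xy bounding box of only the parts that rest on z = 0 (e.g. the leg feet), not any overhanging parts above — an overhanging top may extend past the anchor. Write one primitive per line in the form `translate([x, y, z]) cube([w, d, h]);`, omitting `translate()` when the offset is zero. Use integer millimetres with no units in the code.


translate([268, 351, 0]) cube([906, 286, 209]);
translate([268, 637, 209]) cube([906, 286, 209]);
translate([268, 923, 418]) cube([906, 286, 209]);
translate([268, 1209, 627]) cube([906, 286, 209]);
translate([268, 1495, 836]) cube([906, 286, 209]);
translate([268, 1781, 1045]) cube([906, 286, 209]);
translate([268, 2067, 1254]) cube([906, 286, 209]);
translate([268, 2353, 1463]) cube([906, 286, 209]);
translate([268, 2639, 1672]) cube([906, 286, 209]);
translate([268, 2925, 1881]) cube([906, 286, 209]);


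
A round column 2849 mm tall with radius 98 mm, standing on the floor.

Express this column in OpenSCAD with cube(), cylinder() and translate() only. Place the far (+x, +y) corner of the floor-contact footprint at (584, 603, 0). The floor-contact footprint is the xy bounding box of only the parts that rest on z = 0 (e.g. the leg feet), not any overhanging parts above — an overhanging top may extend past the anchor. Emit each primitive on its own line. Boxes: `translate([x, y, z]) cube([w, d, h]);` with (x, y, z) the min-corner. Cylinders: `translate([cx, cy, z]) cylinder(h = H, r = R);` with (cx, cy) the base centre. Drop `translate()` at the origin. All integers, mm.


translate([486, 505, 0]) cylinder(h = 2849, r = 98);


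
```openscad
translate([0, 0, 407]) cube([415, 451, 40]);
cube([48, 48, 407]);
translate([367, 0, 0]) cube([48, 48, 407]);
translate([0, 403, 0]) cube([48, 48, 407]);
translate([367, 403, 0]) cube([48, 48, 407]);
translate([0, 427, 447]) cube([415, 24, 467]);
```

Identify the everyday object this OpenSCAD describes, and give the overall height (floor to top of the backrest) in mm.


A chair. The overall height is 914 mm.

A slab on four corner posts with a tall panel at the back — a chair. The seat slab sits at z = 407 with thickness 40, and the 467 mm backrest starts at the seat top, so the overall height is 407 + 40 + 467 = 914 mm.


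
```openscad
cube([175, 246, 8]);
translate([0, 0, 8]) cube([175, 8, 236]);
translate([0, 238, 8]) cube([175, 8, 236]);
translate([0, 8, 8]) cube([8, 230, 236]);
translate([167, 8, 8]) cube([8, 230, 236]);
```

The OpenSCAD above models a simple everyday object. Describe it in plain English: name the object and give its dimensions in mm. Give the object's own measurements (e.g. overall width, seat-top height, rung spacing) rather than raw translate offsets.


An open-topped rectangular box: outside dimensions 175×246×244 mm, with a uniform wall and base thickness of 8 mm. The base is a full 175×246 slab on the floor; four walls sit on top of the base. The front and back walls (the −y and +y sides) span the full width; the two side walls fit between them.


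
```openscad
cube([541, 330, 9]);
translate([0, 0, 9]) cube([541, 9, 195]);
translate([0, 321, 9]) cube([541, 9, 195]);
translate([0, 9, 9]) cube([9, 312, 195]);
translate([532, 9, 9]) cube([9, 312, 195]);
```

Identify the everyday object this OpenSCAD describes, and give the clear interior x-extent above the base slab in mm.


An open box. The internal width is 523 mm.

A 541×330 base slab with four walls standing on it — an open box. The base is 541 mm wide and the walls are 9 mm thick, so the internal width is 541 − 2 × 9 = 523 mm.


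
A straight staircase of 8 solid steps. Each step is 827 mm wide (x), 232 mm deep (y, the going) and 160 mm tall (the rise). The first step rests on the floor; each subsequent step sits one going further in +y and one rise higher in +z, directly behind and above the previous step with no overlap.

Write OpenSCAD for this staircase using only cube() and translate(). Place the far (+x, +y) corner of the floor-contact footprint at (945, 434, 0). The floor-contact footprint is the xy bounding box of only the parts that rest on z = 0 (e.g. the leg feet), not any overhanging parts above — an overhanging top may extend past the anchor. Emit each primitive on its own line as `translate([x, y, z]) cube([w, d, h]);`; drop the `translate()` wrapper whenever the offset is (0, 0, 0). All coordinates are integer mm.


translate([118, 202, 0]) cube([827, 232, 160]);
translate([118, 434, 160]) cube([827, 232, 160]);
translate([118, 666, 320]) cube([827, 232, 160]);
translate([118, 898, 480]) cube([827, 232, 160]);
translate([118, 1130, 640]) cube([827, 232, 160]);
translate([118, 1362, 800]) cube([827, 232, 160]);
translate([118, 1594, 960]) cube([827, 232, 160]);
translate([118, 1826, 1120]) cube([827, 232, 160]);


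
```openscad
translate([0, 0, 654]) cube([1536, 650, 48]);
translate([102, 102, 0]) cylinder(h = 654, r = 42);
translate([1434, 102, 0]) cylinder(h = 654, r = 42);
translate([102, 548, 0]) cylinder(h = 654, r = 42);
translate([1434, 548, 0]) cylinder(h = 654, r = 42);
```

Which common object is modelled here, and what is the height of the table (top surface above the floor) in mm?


A table. The table height is 702 mm.

A 1536×650×48 slab sits at z = 654 on four Ø84 mm round legs — a table. The top surface is at 654 + 48 = 702 mm.


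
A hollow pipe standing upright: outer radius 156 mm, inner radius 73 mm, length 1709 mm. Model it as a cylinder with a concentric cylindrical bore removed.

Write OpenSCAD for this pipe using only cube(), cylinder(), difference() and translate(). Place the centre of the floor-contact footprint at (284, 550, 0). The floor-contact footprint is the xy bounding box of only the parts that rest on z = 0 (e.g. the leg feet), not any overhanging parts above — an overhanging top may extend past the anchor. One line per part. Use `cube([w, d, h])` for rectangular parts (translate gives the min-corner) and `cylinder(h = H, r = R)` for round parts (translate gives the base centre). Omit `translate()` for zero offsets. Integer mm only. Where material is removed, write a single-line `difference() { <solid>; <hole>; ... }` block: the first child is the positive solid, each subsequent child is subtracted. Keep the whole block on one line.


difference() { translate([284, 550, 0]) cylinder(h = 1709, r = 156); translate([284, 550, 0]) cylinder(h = 1709, r = 73); }


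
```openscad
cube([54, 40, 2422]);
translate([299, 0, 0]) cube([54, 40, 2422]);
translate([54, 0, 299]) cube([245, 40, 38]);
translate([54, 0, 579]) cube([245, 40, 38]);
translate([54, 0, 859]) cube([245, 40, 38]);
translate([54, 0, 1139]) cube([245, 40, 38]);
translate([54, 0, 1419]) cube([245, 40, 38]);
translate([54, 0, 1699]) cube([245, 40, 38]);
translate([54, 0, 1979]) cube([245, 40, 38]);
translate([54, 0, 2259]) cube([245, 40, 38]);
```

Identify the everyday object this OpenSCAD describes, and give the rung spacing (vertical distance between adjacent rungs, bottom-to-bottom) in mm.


A ladder. The rung spacing is 280 mm.

Two tall 54×40 posts with 8 short bars between them — a ladder. Adjacent rungs sit at z = 299 and z = 579, so the spacing is 579 − 299 = 280 mm.


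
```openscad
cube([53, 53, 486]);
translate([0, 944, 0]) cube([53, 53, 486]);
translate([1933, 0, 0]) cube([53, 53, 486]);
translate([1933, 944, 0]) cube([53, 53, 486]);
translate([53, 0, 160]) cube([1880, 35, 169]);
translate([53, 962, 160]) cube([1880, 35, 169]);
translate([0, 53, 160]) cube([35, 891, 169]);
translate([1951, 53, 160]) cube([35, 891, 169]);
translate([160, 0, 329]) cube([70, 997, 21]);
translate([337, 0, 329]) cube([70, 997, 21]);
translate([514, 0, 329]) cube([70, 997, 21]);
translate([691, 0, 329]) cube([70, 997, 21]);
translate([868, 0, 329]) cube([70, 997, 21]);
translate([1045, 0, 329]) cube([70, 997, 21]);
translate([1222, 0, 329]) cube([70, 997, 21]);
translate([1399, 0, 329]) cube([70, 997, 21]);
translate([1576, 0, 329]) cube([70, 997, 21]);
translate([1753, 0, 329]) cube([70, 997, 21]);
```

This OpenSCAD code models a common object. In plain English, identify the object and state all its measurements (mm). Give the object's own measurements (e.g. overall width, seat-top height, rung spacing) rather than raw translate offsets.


A bed frame 1986 mm long (x) by 997 mm wide (y). Four 53×53 mm corner posts, 486 mm tall, at the corners of the footprint. Four rails of 35 mm thickness and 169 mm height run between adjacent posts with their undersides at z = 160 mm, their outer faces flush with the outside of the frame (the two x-running rails run between the posts' inner faces; the two y-running rails run between the posts' inner faces). 10 slats, each 70 mm wide (x) and 21 mm thick, lie across the top of the two x-running rails, running the full 997 mm width of the frame in y; along x they sit between the end posts with a 107 mm gap after the −x posts and between neighbouring slats, leaving 110 mm before the +x posts.


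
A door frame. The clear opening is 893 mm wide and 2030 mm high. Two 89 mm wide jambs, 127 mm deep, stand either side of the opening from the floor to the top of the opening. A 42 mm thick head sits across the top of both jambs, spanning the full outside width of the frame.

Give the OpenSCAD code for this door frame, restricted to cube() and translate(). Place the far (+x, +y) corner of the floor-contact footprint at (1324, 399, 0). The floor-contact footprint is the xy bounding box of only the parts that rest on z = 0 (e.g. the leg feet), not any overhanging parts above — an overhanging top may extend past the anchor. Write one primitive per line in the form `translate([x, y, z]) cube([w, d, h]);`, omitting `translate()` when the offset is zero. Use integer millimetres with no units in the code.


translate([253, 272, 0]) cube([89, 127, 2030]);
translate([1235, 272, 0]) cube([89, 127, 2030]);
translate([253, 272, 2030]) cube([1071, 127, 42]);


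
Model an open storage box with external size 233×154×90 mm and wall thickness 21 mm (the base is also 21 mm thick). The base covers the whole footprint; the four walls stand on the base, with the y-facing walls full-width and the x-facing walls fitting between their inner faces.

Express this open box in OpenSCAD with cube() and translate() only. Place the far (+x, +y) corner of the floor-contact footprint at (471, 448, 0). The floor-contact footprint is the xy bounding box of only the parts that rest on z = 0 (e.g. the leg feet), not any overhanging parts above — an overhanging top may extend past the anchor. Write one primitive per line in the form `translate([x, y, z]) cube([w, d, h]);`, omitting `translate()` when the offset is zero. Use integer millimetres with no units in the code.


translate([238, 294, 0]) cube([233, 154, 21]);
translate([238, 294, 21]) cube([233, 21, 69]);
translate([238, 427, 21]) cube([233, 21, 69]);
translate([238, 315, 21]) cube([21, 112, 69]);
translate([450, 315, 21]) cube([21, 112, 69]);


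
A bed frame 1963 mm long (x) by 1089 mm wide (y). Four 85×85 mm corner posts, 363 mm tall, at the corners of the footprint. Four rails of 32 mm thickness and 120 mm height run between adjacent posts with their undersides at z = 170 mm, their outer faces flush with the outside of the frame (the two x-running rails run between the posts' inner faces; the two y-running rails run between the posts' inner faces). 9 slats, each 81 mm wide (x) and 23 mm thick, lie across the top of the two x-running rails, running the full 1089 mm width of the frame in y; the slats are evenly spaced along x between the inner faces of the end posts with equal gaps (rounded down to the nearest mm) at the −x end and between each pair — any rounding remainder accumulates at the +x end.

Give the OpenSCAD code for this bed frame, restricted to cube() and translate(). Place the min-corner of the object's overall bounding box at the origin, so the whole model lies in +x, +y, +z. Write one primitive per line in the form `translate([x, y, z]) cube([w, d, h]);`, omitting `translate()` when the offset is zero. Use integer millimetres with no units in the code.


// slat z = rail_z + rail_h = 170 + 120 = 290
// slat gap = ⌊(1793 − 9·81) / 10⌋ = 106
cube([85, 85, 363]);
translate([0, 1004, 0]) cube([85, 85, 363]);
translate([1878, 0, 0]) cube([85, 85, 363]);
translate([1878, 1004, 0]) cube([85, 85, 363]);
translate([85, 0, 170]) cube([1793, 32, 120]);
translate([85, 1057, 170]) cube([1793, 32, 120]);
translate([0, 85, 170]) cube([32, 919, 120]);
translate([1931, 85, 170]) cube([32, 919, 120]);
translate([191, 0, 290]) cube([81, 1089, 23]);
translate([378, 0, 290]) cube([81, 1089, 23]);
translate([565, 0, 290]) cube([81, 1089, 23]);
translate([752, 0, 290]) cube([81, 1089, 23]);
translate([939, 0, 290]) cube([81, 1089, 23]);
translate([1126, 0, 290]) cube([81, 1089, 23]);
translate([1313, 0, 290]) cube([81, 1089, 23]);
translate([1500, 0, 290]) cube([81, 1089, 23]);
translate([1687, 0, 290]) cube([81, 1089, 23]);
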